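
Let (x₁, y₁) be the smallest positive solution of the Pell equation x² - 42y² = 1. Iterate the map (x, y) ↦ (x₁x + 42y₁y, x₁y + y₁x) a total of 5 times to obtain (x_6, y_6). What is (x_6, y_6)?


Step 1: Find the fundamental solution (x₁, y₁) of x² - 42y² = 1.
  Expand √42 as a continued fraction. a₀ = ⌊√42⌋ = 6; iterate m_{k+1} = d_k·a_k − m_k, d_{k+1} = (42 − m_{k+1}²)/d_k, a_{k+1} = ⌊(a₀ + m_{k+1})/d_{k+1}⌋ (starting m₀ = 0, d₀ = 1), with convergents p_k = a_k·p_{k-1} + p_{k-2}, q_k = a_k·q_{k-1} + q_{k-2} (p₋₁ = 1, q₋₁ = 0):
  k = 0: a₀ = 6; p₀/q₀ = 6/1; p₀² − 42·q₀² = 36 − 42 = -6.
  k = 1: m = 6, d = 6, a = ⌊(6 + 6)/6⌋ = 2; p/q = (2·6 + 1)/(2·1 + 0) = 13/2; p² − 42·q² = 169 − 168 = 1.
  The first convergent with p² − 42·q² = 1 gives the fundamental solution (x₁, y₁) = (13, 2).
Step 2: Apply the recurrence (x_{n+1}, y_{n+1}) = (x₁x_n + 42y₁y_n, x₁y_n + y₁x_n) repeatedly.
  From (x_1, y_1) = (13, 2): x_2 = 13·13 + 42·2·2 = 337; y_2 = 13·2 + 2·13 = 52.
  From (x_2, y_2) = (337, 52): x_3 = 13·337 + 42·2·52 = 8749; y_3 = 13·52 + 2·337 = 1350.
  From (x_3, y_3) = (8749, 1350): x_4 = 13·8749 + 42·2·1350 = 227137; y_4 = 13·1350 + 2·8749 = 35048.
  From (x_4, y_4) = (227137, 35048): x_5 = 13·227137 + 42·2·35048 = 5896813; y_5 = 13·35048 + 2·227137 = 909898.
  From (x_5, y_5) = (5896813, 909898): x_6 = 13·5896813 + 42·2·909898 = 153090001; y_6 = 13·909898 + 2·5896813 = 23622300.
Step 3: Verify x_6² - 42·y_6² = 23436548406180001 - 23436548406180000 = 1 (should be 1). ✓

(x_1, y_1) = (13, 2); (x_6, y_6) = (153090001, 23622300).


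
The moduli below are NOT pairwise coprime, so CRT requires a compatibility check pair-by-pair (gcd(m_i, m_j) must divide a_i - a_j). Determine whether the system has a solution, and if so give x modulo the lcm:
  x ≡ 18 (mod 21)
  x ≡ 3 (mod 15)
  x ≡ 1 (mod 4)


Moduli 21, 15, 4 are not pairwise coprime, so CRT works modulo lcm(m_i) when all pairwise compatibility conditions hold.
Pairwise compatibility: gcd(m_i, m_j) must divide a_i - a_j for every pair.
Merge one congruence at a time:
  Start: x ≡ 18 (mod 21).
  Combine with x ≡ 3 (mod 15): gcd(21, 15) = 3; 3 - 18 = -15, which IS divisible by 3, so compatible.
    Write x = 18 + 21·t and substitute into x ≡ 3 (mod 15): 21·t ≡ 3 − 18 = -15 (mod 15).
    Divide the congruence (and modulus) by g = 3: 7·t ≡ -5 (mod 5).
    Reduce coefficients mod 5: 2·t ≡ 0 (mod 5).
    The inverse of 2 mod 5 is 3 (since 2·3 = 6 = 1·5 + 1), so t ≡ 3·0 = 0 ≡ 0 (mod 5).
    Then x = 18 + 21·0 = 18, valid modulo lcm(21, 15) = 105: x ≡ 18 (mod 105).
  Combine with x ≡ 1 (mod 4): gcd(105, 4) = 1; 1 - 18 = -17, which IS divisible by 1, so compatible.
    Write x = 18 + 105·t and substitute into x ≡ 1 (mod 4): 105·t ≡ 1 − 18 = -17 (mod 4).
    Reduce coefficients mod 4: 1·t ≡ 3 (mod 4).
    So t ≡ 3 (mod 4).
    Then x = 18 + 105·3 = 333, valid modulo lcm(105, 4) = 420: x ≡ 333 (mod 420).
Verify: 333 mod 21 = 18, 333 mod 15 = 3, 333 mod 4 = 1.

x ≡ 333 (mod 420).


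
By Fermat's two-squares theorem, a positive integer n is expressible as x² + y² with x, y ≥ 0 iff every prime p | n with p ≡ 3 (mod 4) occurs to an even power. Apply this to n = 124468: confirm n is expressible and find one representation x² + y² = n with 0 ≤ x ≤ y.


Step 1: Factor n = 124468 = 2^2 · 29^2 · 37.
Step 2: Check the mod-4 condition on each prime factor: 2 = 2 (special); 29 ≡ 1 (mod 4), exponent 2; 37 ≡ 1 (mod 4), exponent 1.
All primes ≡ 3 (mod 4) appear to even exponent (or don't appear), so by the two-squares theorem n IS expressible as a sum of two squares.
Step 3: Build a representation. Group n = k² · m with k = 2 and m = 29 · 29 · 37 = 31117 (a product of primes ≡ 1 (mod 4)); a representation of m scales to one of n via (k·x)² + (k·y)² = k²(x² + y²). Each prime p ≡ 1 (mod 4) is itself a sum of two squares; find a² by testing p − a² for a perfect square:
  29: 29 − 1² = 28, 29 − 2² = 25 = 5² ⇒ 29 = 2² + 5².
  37: 37 − 1² = 36 = 6² ⇒ 37 = 1² + 6².
  Combine using the Brahmagupta–Fibonacci identity (a² + b²)(c² + d²) = (ac − bd)² + (ad + bc)² = (ac + bd)² + (ad − bc)²:
  29 · 29 = 841: from (2² + 5²)(2² + 5²), take (2·2 − 5·5, 2·5 + 5·2) = (4 − 25, 10 + 10) = (-21, 20); dropping signs (only squares matter) gives (21, 20); check 21² + 20² = 441 + 400 = 841 ✓.
  841 · 37 = 31117: from (21² + 20²)(1² + 6²), take (21·1 − 20·6, 21·6 + 20·1) = (21 − 120, 126 + 20) = (-99, 146); dropping signs (only squares matter) gives (99, 146); check 99² + 146² = 9801 + 21316 = 31117 ✓.
  Scale by k = 2: (2·99, 2·146) = (198, 292).
Step 4: Order so x ≤ y and verify: 198² + 292² = 39204 + 85264 = 124468 = n. ✓

n = 124468 = 198² + 292² (one valid representation with x ≤ y).


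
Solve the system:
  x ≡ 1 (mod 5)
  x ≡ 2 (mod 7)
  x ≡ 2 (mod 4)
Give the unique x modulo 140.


Moduli 5, 7, 4 are pairwise coprime; by CRT there is a unique solution modulo M = 5 · 7 · 4 = 140.
Solve pairwise, accumulating the modulus:
  Start with x ≡ 1 (mod 5).
  Combine with x ≡ 2 (mod 7): since gcd(5, 7) = 1, we get a unique residue mod 35.
    Write x = 1 + 5·t and substitute into x ≡ 2 (mod 7): 5·t ≡ 2 − 1 = 1 (mod 7).
    The inverse of 5 mod 7 is 3 (since 5·3 = 15 = 2·7 + 1), so t ≡ 3·1 = 3 ≡ 3 (mod 7).
    Then x = 1 + 5·3 = 16, valid modulo lcm(5, 7) = 35: x ≡ 16 (mod 35).
  Combine with x ≡ 2 (mod 4): since gcd(35, 4) = 1, we get a unique residue mod 140.
    Write x = 16 + 35·t and substitute into x ≡ 2 (mod 4): 35·t ≡ 2 − 16 = -14 (mod 4).
    Reduce coefficients mod 4: 3·t ≡ 2 (mod 4).
    The inverse of 3 mod 4 is 3 (since 3·3 = 9 = 2·4 + 1), so t ≡ 3·2 = 6 ≡ 2 (mod 4).
    Then x = 16 + 35·2 = 86, valid modulo lcm(35, 4) = 140: x ≡ 86 (mod 140).
Verify: 86 mod 5 = 1 ✓, 86 mod 7 = 2 ✓, 86 mod 4 = 2 ✓.

x ≡ 86 (mod 140).


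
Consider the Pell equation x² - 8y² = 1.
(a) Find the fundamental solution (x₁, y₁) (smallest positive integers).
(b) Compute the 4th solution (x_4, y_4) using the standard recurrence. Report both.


Step 1: Find the fundamental solution (x₁, y₁) of x² - 8y² = 1.
  Expand √8 as a continued fraction. a₀ = ⌊√8⌋ = 2; iterate m_{k+1} = d_k·a_k − m_k, d_{k+1} = (8 − m_{k+1}²)/d_k, a_{k+1} = ⌊(a₀ + m_{k+1})/d_{k+1}⌋ (starting m₀ = 0, d₀ = 1), with convergents p_k = a_k·p_{k-1} + p_{k-2}, q_k = a_k·q_{k-1} + q_{k-2} (p₋₁ = 1, q₋₁ = 0):
  k = 0: a₀ = 2; p₀/q₀ = 2/1; p₀² − 8·q₀² = 4 − 8 = -4.
  k = 1: m = 2, d = 4, a = ⌊(2 + 2)/4⌋ = 1; p/q = (1·2 + 1)/(1·1 + 0) = 3/1; p² − 8·q² = 9 − 8 = 1.
  The first convergent with p² − 8·q² = 1 gives the fundamental solution (x₁, y₁) = (3, 1).
Step 2: Apply the recurrence (x_{n+1}, y_{n+1}) = (x₁x_n + 8y₁y_n, x₁y_n + y₁x_n) repeatedly.
  From (x_1, y_1) = (3, 1): x_2 = 3·3 + 8·1·1 = 17; y_2 = 3·1 + 1·3 = 6.
  From (x_2, y_2) = (17, 6): x_3 = 3·17 + 8·1·6 = 99; y_3 = 3·6 + 1·17 = 35.
  From (x_3, y_3) = (99, 35): x_4 = 3·99 + 8·1·35 = 577; y_4 = 3·35 + 1·99 = 204.
Step 3: Verify x_4² - 8·y_4² = 332929 - 332928 = 1 (should be 1). ✓

(x_1, y_1) = (3, 1); (x_4, y_4) = (577, 204).


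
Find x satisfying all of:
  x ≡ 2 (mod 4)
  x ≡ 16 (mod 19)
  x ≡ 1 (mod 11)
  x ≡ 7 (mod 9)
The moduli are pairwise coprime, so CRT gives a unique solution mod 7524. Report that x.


Product of moduli M = 4 · 19 · 11 · 9 = 7524.
Merge one congruence at a time:
  Start: x ≡ 2 (mod 4).
  Combine with x ≡ 16 (mod 19); new modulus lcm = 76.
    Write x = 2 + 4·t and substitute into x ≡ 16 (mod 19): 4·t ≡ 16 − 2 = 14 (mod 19).
    The inverse of 4 mod 19 is 5 (since 4·5 = 20 = 1·19 + 1), so t ≡ 5·14 = 70 ≡ 13 (mod 19).
    Then x = 2 + 4·13 = 54, valid modulo lcm(4, 19) = 76: x ≡ 54 (mod 76).
  Combine with x ≡ 1 (mod 11); new modulus lcm = 836.
    Write x = 54 + 76·t and substitute into x ≡ 1 (mod 11): 76·t ≡ 1 − 54 = -53 (mod 11).
    Reduce coefficients mod 11: 10·t ≡ 2 (mod 11).
    The inverse of 10 mod 11 is 10 (since 10·10 = 100 = 9·11 + 1), so t ≡ 10·2 = 20 ≡ 9 (mod 11).
    Then x = 54 + 76·9 = 738, valid modulo lcm(76, 11) = 836: x ≡ 738 (mod 836).
  Combine with x ≡ 7 (mod 9); new modulus lcm = 7524.
    Write x = 738 + 836·t and substitute into x ≡ 7 (mod 9): 836·t ≡ 7 − 738 = -731 (mod 9).
    Reduce coefficients mod 9: 8·t ≡ 7 (mod 9).
    The inverse of 8 mod 9 is 8 (since 8·8 = 64 = 7·9 + 1), so t ≡ 8·7 = 56 ≡ 2 (mod 9).
    Then x = 738 + 836·2 = 2410, valid modulo lcm(836, 9) = 7524: x ≡ 2410 (mod 7524).
Verify against each original: 2410 mod 4 = 2, 2410 mod 19 = 16, 2410 mod 11 = 1, 2410 mod 9 = 7.

x ≡ 2410 (mod 7524).


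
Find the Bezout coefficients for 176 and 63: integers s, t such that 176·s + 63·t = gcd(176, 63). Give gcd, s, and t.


Euclidean algorithm on (176, 63) — divide until remainder is 0:
  176 = 2 · 63 + 50
  63 = 1 · 50 + 13
  50 = 3 · 13 + 11
  13 = 1 · 11 + 2
  11 = 5 · 2 + 1
  2 = 2 · 1 + 0
gcd(176, 63) = 1.
Track Bezout coefficients alongside the remainders: start with r₀ = 176 = a·1 + b·0 (s = 1, t = 0) and r₁ = 63 = a·0 + b·1 (s = 0, t = 1); each new remainder r_{k+1} = r_{k-1} − q_k·r_k inherits s_{k+1} = s_{k-1} − q_k·s_k, t_{k+1} = t_{k-1} − q_k·t_k, so r_k = a·s_k + b·t_k at every step:
  q = 2: r = 50, s = 1 − 2·0 = 1, t = 0 − 2·1 = -2  (check: 176·1 + 63·(-2) = 50)
  q = 1: r = 13, s = 0 − 1·1 = -1, t = 1 − 1·(-2) = 3  (check: 176·(-1) + 63·3 = 13)
  q = 3: r = 11, s = 1 − 3·(-1) = 4, t = -2 − 3·3 = -11  (check: 176·4 + 63·(-11) = 11)
  q = 1: r = 2, s = -1 − 1·4 = -5, t = 3 − 1·(-11) = 14  (check: 176·(-5) + 63·14 = 2)
  q = 5: r = 1, s = 4 − 5·(-5) = 29, t = -11 − 5·14 = -81  (check: 176·29 + 63·(-81) = 1)
The row with r = 1 (the gcd) gives the Bezout coefficients s = 29, t = -81.
Result: 176 · (29) + 63 · (-81) = 1.

gcd(176, 63) = 1; s = 29, t = -81 (check: 176·29 + 63·(-81) = 1).


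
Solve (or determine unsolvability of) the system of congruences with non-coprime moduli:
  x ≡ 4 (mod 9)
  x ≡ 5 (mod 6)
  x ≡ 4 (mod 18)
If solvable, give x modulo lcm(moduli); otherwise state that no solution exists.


Moduli 9, 6, 18 are not pairwise coprime, so CRT works modulo lcm(m_i) when all pairwise compatibility conditions hold.
Pairwise compatibility: gcd(m_i, m_j) must divide a_i - a_j for every pair.
Merge one congruence at a time:
  Start: x ≡ 4 (mod 9).
  Combine with x ≡ 5 (mod 6): gcd(9, 6) = 3, and 5 - 4 = 1 is NOT divisible by 3.
    ⇒ system is inconsistent (no integer solution).

No solution (the system is inconsistent).


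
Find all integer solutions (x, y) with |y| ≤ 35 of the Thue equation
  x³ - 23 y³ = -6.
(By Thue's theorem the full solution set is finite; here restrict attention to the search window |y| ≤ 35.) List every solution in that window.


The equation is x³ - 23y³ = -6. For fixed y, x³ = 23·y³ − 6, so a solution requires the RHS to be a perfect cube.
Strategy: iterate y from -35 to 35, compute RHS = 23·y³ − 6, and check whether it is a (positive or negative) perfect cube.
Check small values of y:
  y = 0: RHS = -6 is not a perfect cube.
  y = 1: RHS = 17 is not a perfect cube.
  y = -1: RHS = -29 is not a perfect cube.
  y = 2: RHS = 178 is not a perfect cube.
  y = -2: RHS = -190 is not a perfect cube.
  y = 3: RHS = 615 is not a perfect cube.
  y = -3: RHS = -627 is not a perfect cube.
Continuing the search up to |y| = 35 finds no solutions either.
No (x, y) in the scanned range satisfies the equation.

No integer solutions with |y| ≤ 35.


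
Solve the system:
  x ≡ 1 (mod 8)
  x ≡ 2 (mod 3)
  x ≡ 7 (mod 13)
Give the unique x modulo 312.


Moduli 8, 3, 13 are pairwise coprime; by CRT there is a unique solution modulo M = 8 · 3 · 13 = 312.
Solve pairwise, accumulating the modulus:
  Start with x ≡ 1 (mod 8).
  Combine with x ≡ 2 (mod 3): since gcd(8, 3) = 1, we get a unique residue mod 24.
    Write x = 1 + 8·t and substitute into x ≡ 2 (mod 3): 8·t ≡ 2 − 1 = 1 (mod 3).
    Reduce coefficients mod 3: 2·t ≡ 1 (mod 3).
    The inverse of 2 mod 3 is 2 (since 2·2 = 4 = 1·3 + 1), so t ≡ 2·1 = 2 ≡ 2 (mod 3).
    Then x = 1 + 8·2 = 17, valid modulo lcm(8, 3) = 24: x ≡ 17 (mod 24).
  Combine with x ≡ 7 (mod 13): since gcd(24, 13) = 1, we get a unique residue mod 312.
    Write x = 17 + 24·t and substitute into x ≡ 7 (mod 13): 24·t ≡ 7 − 17 = -10 (mod 13).
    Reduce coefficients mod 13: 11·t ≡ 3 (mod 13).
    The inverse of 11 mod 13 is 6 (since 11·6 = 66 = 5·13 + 1), so t ≡ 6·3 = 18 ≡ 5 (mod 13).
    Then x = 17 + 24·5 = 137, valid modulo lcm(24, 13) = 312: x ≡ 137 (mod 312).
Verify: 137 mod 8 = 1 ✓, 137 mod 3 = 2 ✓, 137 mod 13 = 7 ✓.

x ≡ 137 (mod 312).


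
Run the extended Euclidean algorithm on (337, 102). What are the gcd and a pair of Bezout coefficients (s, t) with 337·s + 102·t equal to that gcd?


Euclidean algorithm on (337, 102) — divide until remainder is 0:
  337 = 3 · 102 + 31
  102 = 3 · 31 + 9
  31 = 3 · 9 + 4
  9 = 2 · 4 + 1
  4 = 4 · 1 + 0
gcd(337, 102) = 1.
Track Bezout coefficients alongside the remainders: start with r₀ = 337 = a·1 + b·0 (s = 1, t = 0) and r₁ = 102 = a·0 + b·1 (s = 0, t = 1); each new remainder r_{k+1} = r_{k-1} − q_k·r_k inherits s_{k+1} = s_{k-1} − q_k·s_k, t_{k+1} = t_{k-1} − q_k·t_k, so r_k = a·s_k + b·t_k at every step:
  q = 3: r = 31, s = 1 − 3·0 = 1, t = 0 − 3·1 = -3  (check: 337·1 + 102·(-3) = 31)
  q = 3: r = 9, s = 0 − 3·1 = -3, t = 1 − 3·(-3) = 10  (check: 337·(-3) + 102·10 = 9)
  q = 3: r = 4, s = 1 − 3·(-3) = 10, t = -3 − 3·10 = -33  (check: 337·10 + 102·(-33) = 4)
  q = 2: r = 1, s = -3 − 2·10 = -23, t = 10 − 2·(-33) = 76  (check: 337·(-23) + 102·76 = 1)
The row with r = 1 (the gcd) gives the Bezout coefficients s = -23, t = 76.
Result: 337 · (-23) + 102 · (76) = 1.

gcd(337, 102) = 1; s = -23, t = 76 (check: 337·(-23) + 102·76 = 1).


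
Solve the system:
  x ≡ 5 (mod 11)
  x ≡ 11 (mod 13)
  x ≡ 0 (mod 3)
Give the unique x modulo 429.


Moduli 11, 13, 3 are pairwise coprime; by CRT there is a unique solution modulo M = 11 · 13 · 3 = 429.
Solve pairwise, accumulating the modulus:
  Start with x ≡ 5 (mod 11).
  Combine with x ≡ 11 (mod 13): since gcd(11, 13) = 1, we get a unique residue mod 143.
    Write x = 5 + 11·t and substitute into x ≡ 11 (mod 13): 11·t ≡ 11 − 5 = 6 (mod 13).
    The inverse of 11 mod 13 is 6 (since 11·6 = 66 = 5·13 + 1), so t ≡ 6·6 = 36 ≡ 10 (mod 13).
    Then x = 5 + 11·10 = 115, valid modulo lcm(11, 13) = 143: x ≡ 115 (mod 143).
  Combine with x ≡ 0 (mod 3): since gcd(143, 3) = 1, we get a unique residue mod 429.
    Write x = 115 + 143·t and substitute into x ≡ 0 (mod 3): 143·t ≡ 0 − 115 = -115 (mod 3).
    Reduce coefficients mod 3: 2·t ≡ 2 (mod 3).
    The inverse of 2 mod 3 is 2 (since 2·2 = 4 = 1·3 + 1), so t ≡ 2·2 = 4 ≡ 1 (mod 3).
    Then x = 115 + 143·1 = 258, valid modulo lcm(143, 3) = 429: x ≡ 258 (mod 429).
Verify: 258 mod 11 = 5 ✓, 258 mod 13 = 11 ✓, 258 mod 3 = 0 ✓.

x ≡ 258 (mod 429).


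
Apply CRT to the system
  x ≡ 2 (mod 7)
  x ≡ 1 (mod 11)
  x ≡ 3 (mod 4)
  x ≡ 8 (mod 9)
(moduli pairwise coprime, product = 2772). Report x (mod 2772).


Product of moduli M = 7 · 11 · 4 · 9 = 2772.
Merge one congruence at a time:
  Start: x ≡ 2 (mod 7).
  Combine with x ≡ 1 (mod 11); new modulus lcm = 77.
    Write x = 2 + 7·t and substitute into x ≡ 1 (mod 11): 7·t ≡ 1 − 2 = -1 (mod 11).
    Reduce coefficients mod 11: 7·t ≡ 10 (mod 11).
    The inverse of 7 mod 11 is 8 (since 7·8 = 56 = 5·11 + 1), so t ≡ 8·10 = 80 ≡ 3 (mod 11).
    Then x = 2 + 7·3 = 23, valid modulo lcm(7, 11) = 77: x ≡ 23 (mod 77).
  Combine with x ≡ 3 (mod 4); new modulus lcm = 308.
    Write x = 23 + 77·t and substitute into x ≡ 3 (mod 4): 77·t ≡ 3 − 23 = -20 (mod 4).
    Reduce coefficients mod 4: 1·t ≡ 0 (mod 4).
    So t ≡ 0 (mod 4).
    Then x = 23 + 77·0 = 23, valid modulo lcm(77, 4) = 308: x ≡ 23 (mod 308).
  Combine with x ≡ 8 (mod 9); new modulus lcm = 2772.
    Write x = 23 + 308·t and substitute into x ≡ 8 (mod 9): 308·t ≡ 8 − 23 = -15 (mod 9).
    Reduce coefficients mod 9: 2·t ≡ 3 (mod 9).
    The inverse of 2 mod 9 is 5 (since 2·5 = 10 = 1·9 + 1), so t ≡ 5·3 = 15 ≡ 6 (mod 9).
    Then x = 23 + 308·6 = 1871, valid modulo lcm(308, 9) = 2772: x ≡ 1871 (mod 2772).
Verify against each original: 1871 mod 7 = 2, 1871 mod 11 = 1, 1871 mod 4 = 3, 1871 mod 9 = 8.

x ≡ 1871 (mod 2772).


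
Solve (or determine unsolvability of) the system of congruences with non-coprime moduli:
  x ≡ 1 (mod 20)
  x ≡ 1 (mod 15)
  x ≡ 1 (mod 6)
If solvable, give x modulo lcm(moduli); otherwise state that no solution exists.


Moduli 20, 15, 6 are not pairwise coprime, so CRT works modulo lcm(m_i) when all pairwise compatibility conditions hold.
Pairwise compatibility: gcd(m_i, m_j) must divide a_i - a_j for every pair.
Merge one congruence at a time:
  Start: x ≡ 1 (mod 20).
  Combine with x ≡ 1 (mod 15): gcd(20, 15) = 5; 1 - 1 = 0, which IS divisible by 5, so compatible.
    Write x = 1 + 20·t and substitute into x ≡ 1 (mod 15): 20·t ≡ 1 − 1 = 0 (mod 15).
    Divide the congruence (and modulus) by g = 5: 4·t ≡ 0 (mod 3).
    Reduce coefficients mod 3: 1·t ≡ 0 (mod 3).
    So t ≡ 0 (mod 3).
    Then x = 1 + 20·0 = 1, valid modulo lcm(20, 15) = 60: x ≡ 1 (mod 60).
  Combine with x ≡ 1 (mod 6): gcd(60, 6) = 6; 1 - 1 = 0, which IS divisible by 6, so compatible.
    Write x = 1 + 60·t and substitute into x ≡ 1 (mod 6): 60·t ≡ 1 − 1 = 0 (mod 6).
    Divide the congruence (and modulus) by g = 6: 10·t ≡ 0 (mod 1).
    Modulo 1 every t works; take t = 0.
    Then x = 1 + 60·0 = 1, valid modulo lcm(60, 6) = 60: x ≡ 1 (mod 60).
Verify: 1 mod 20 = 1, 1 mod 15 = 1, 1 mod 6 = 1.

x ≡ 1 (mod 60).


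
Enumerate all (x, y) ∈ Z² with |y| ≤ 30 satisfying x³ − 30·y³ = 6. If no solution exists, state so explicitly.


The equation is x³ - 30y³ = 6. For fixed y, x³ = 30·y³ + 6, so a solution requires the RHS to be a perfect cube.
Strategy: iterate y from -30 to 30, compute RHS = 30·y³ + 6, and check whether it is a (positive or negative) perfect cube.
Check small values of y:
  y = 0: RHS = 6 is not a perfect cube.
  y = 1: RHS = 36 is not a perfect cube.
  y = -1: RHS = -24 is not a perfect cube.
  y = 2: RHS = 246 is not a perfect cube.
  y = -2: RHS = -234 is not a perfect cube.
  y = 3: RHS = 816 is not a perfect cube.
  y = -3: RHS = -804 is not a perfect cube.
Continuing the search up to |y| = 30 finds no solutions either.
No (x, y) in the scanned range satisfies the equation.

No integer solutions with |y| ≤ 30.


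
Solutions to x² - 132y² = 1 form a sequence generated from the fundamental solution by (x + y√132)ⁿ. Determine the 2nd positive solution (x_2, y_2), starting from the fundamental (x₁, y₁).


Step 1: Find the fundamental solution (x₁, y₁) of x² - 132y² = 1.
  Expand √132 as a continued fraction. a₀ = ⌊√132⌋ = 11; iterate m_{k+1} = d_k·a_k − m_k, d_{k+1} = (132 − m_{k+1}²)/d_k, a_{k+1} = ⌊(a₀ + m_{k+1})/d_{k+1}⌋ (starting m₀ = 0, d₀ = 1), with convergents p_k = a_k·p_{k-1} + p_{k-2}, q_k = a_k·q_{k-1} + q_{k-2} (p₋₁ = 1, q₋₁ = 0):
  k = 0: a₀ = 11; p₀/q₀ = 11/1; p₀² − 132·q₀² = 121 − 132 = -11.
  k = 1: m = 11, d = 11, a = ⌊(11 + 11)/11⌋ = 2; p/q = (2·11 + 1)/(2·1 + 0) = 23/2; p² − 132·q² = 529 − 528 = 1.
  The first convergent with p² − 132·q² = 1 gives the fundamental solution (x₁, y₁) = (23, 2).
Step 2: Apply the recurrence (x_{n+1}, y_{n+1}) = (x₁x_n + 132y₁y_n, x₁y_n + y₁x_n) repeatedly.
  From (x_1, y_1) = (23, 2): x_2 = 23·23 + 132·2·2 = 1057; y_2 = 23·2 + 2·23 = 92.
Step 3: Verify x_2² - 132·y_2² = 1117249 - 1117248 = 1 (should be 1). ✓

(x_1, y_1) = (23, 2); (x_2, y_2) = (1057, 92).


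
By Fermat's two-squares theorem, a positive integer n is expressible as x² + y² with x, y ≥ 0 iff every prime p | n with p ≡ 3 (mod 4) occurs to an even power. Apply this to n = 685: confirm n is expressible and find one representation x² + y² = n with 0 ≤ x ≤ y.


Step 1: Factor n = 685 = 5 · 137.
Step 2: Check the mod-4 condition on each prime factor: 5 ≡ 1 (mod 4), exponent 1; 137 ≡ 1 (mod 4), exponent 1.
All primes ≡ 3 (mod 4) appear to even exponent (or don't appear), so by the two-squares theorem n IS expressible as a sum of two squares.
Step 3: Build a representation. Here n = 5 · 137 is a product of primes ≡ 1 (mod 4). Each prime p ≡ 1 (mod 4) is itself a sum of two squares; find a² by testing p − a² for a perfect square:
  5: 5 − 1² = 4 = 2² ⇒ 5 = 1² + 2².
  137: 137 − 1² = 136, 137 − 2² = 133, 137 − 3² = 128, 137 − 4² = 121 = 11² ⇒ 137 = 4² + 11².
  Combine using the Brahmagupta–Fibonacci identity (a² + b²)(c² + d²) = (ac − bd)² + (ad + bc)² = (ac + bd)² + (ad − bc)²:
  5 · 137 = 685: from (1² + 2²)(4² + 11²), take (1·4 − 2·11, 1·11 + 2·4) = (4 − 22, 11 + 8) = (-18, 19); dropping signs (only squares matter) gives (18, 19); check 18² + 19² = 324 + 361 = 685 ✓.
Step 4: Order so x ≤ y and verify: 18² + 19² = 324 + 361 = 685 = n. ✓

n = 685 = 18² + 19² (one valid representation with x ≤ y).


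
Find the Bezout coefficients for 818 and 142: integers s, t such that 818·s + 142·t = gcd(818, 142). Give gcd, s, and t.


Euclidean algorithm on (818, 142) — divide until remainder is 0:
  818 = 5 · 142 + 108
  142 = 1 · 108 + 34
  108 = 3 · 34 + 6
  34 = 5 · 6 + 4
  6 = 1 · 4 + 2
  4 = 2 · 2 + 0
gcd(818, 142) = 2.
Track Bezout coefficients alongside the remainders: start with r₀ = 818 = a·1 + b·0 (s = 1, t = 0) and r₁ = 142 = a·0 + b·1 (s = 0, t = 1); each new remainder r_{k+1} = r_{k-1} − q_k·r_k inherits s_{k+1} = s_{k-1} − q_k·s_k, t_{k+1} = t_{k-1} − q_k·t_k, so r_k = a·s_k + b·t_k at every step:
  q = 5: r = 108, s = 1 − 5·0 = 1, t = 0 − 5·1 = -5  (check: 818·1 + 142·(-5) = 108)
  q = 1: r = 34, s = 0 − 1·1 = -1, t = 1 − 1·(-5) = 6  (check: 818·(-1) + 142·6 = 34)
  q = 3: r = 6, s = 1 − 3·(-1) = 4, t = -5 − 3·6 = -23  (check: 818·4 + 142·(-23) = 6)
  q = 5: r = 4, s = -1 − 5·4 = -21, t = 6 − 5·(-23) = 121  (check: 818·(-21) + 142·121 = 4)
  q = 1: r = 2, s = 4 − 1·(-21) = 25, t = -23 − 1·121 = -144  (check: 818·25 + 142·(-144) = 2)
The row with r = 2 (the gcd) gives the Bezout coefficients s = 25, t = -144.
Result: 818 · (25) + 142 · (-144) = 2.

gcd(818, 142) = 2; s = 25, t = -144 (check: 818·25 + 142·(-144) = 2).


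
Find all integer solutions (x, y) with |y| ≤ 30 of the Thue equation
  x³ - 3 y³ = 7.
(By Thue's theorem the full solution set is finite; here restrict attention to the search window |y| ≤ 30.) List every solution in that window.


The equation is x³ - 3y³ = 7. For fixed y, x³ = 3·y³ + 7, so a solution requires the RHS to be a perfect cube.
Strategy: iterate y from -30 to 30, compute RHS = 3·y³ + 7, and check whether it is a (positive or negative) perfect cube.
Check small values of y:
  y = 0: RHS = 7 is not a perfect cube.
  y = 1: RHS = 10 is not a perfect cube.
  y = -1: RHS = 4 is not a perfect cube.
  y = 2: RHS = 31 is not a perfect cube.
  y = -2: RHS = -17 is not a perfect cube.
  y = 3: RHS = 88 is not a perfect cube.
  y = -3: RHS = -74 is not a perfect cube.
Continuing the search up to |y| = 30 finds no solutions either.
No (x, y) in the scanned range satisfies the equation.

No integer solutions with |y| ≤ 30.


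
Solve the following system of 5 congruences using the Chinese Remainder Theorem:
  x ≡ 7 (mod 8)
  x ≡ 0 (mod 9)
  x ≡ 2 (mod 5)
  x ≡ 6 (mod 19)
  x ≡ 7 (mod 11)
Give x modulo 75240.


Product of moduli M = 8 · 9 · 5 · 19 · 11 = 75240.
Merge one congruence at a time:
  Start: x ≡ 7 (mod 8).
  Combine with x ≡ 0 (mod 9); new modulus lcm = 72.
    Write x = 7 + 8·t and substitute into x ≡ 0 (mod 9): 8·t ≡ 0 − 7 = -7 (mod 9).
    Reduce coefficients mod 9: 8·t ≡ 2 (mod 9).
    The inverse of 8 mod 9 is 8 (since 8·8 = 64 = 7·9 + 1), so t ≡ 8·2 = 16 ≡ 7 (mod 9).
    Then x = 7 + 8·7 = 63, valid modulo lcm(8, 9) = 72: x ≡ 63 (mod 72).
  Combine with x ≡ 2 (mod 5); new modulus lcm = 360.
    Write x = 63 + 72·t and substitute into x ≡ 2 (mod 5): 72·t ≡ 2 − 63 = -61 (mod 5).
    Reduce coefficients mod 5: 2·t ≡ 4 (mod 5).
    The inverse of 2 mod 5 is 3 (since 2·3 = 6 = 1·5 + 1), so t ≡ 3·4 = 12 ≡ 2 (mod 5).
    Then x = 63 + 72·2 = 207, valid modulo lcm(72, 5) = 360: x ≡ 207 (mod 360).
  Combine with x ≡ 6 (mod 19); new modulus lcm = 6840.
    Write x = 207 + 360·t and substitute into x ≡ 6 (mod 19): 360·t ≡ 6 − 207 = -201 (mod 19).
    Reduce coefficients mod 19: 18·t ≡ 8 (mod 19).
    The inverse of 18 mod 19 is 18 (since 18·18 = 324 = 17·19 + 1), so t ≡ 18·8 = 144 ≡ 11 (mod 19).
    Then x = 207 + 360·11 = 4167, valid modulo lcm(360, 19) = 6840: x ≡ 4167 (mod 6840).
  Combine with x ≡ 7 (mod 11); new modulus lcm = 75240.
    Write x = 4167 + 6840·t and substitute into x ≡ 7 (mod 11): 6840·t ≡ 7 − 4167 = -4160 (mod 11).
    Reduce coefficients mod 11: 9·t ≡ 9 (mod 11).
    The inverse of 9 mod 11 is 5 (since 9·5 = 45 = 4·11 + 1), so t ≡ 5·9 = 45 ≡ 1 (mod 11).
    Then x = 4167 + 6840·1 = 11007, valid modulo lcm(6840, 11) = 75240: x ≡ 11007 (mod 75240).
Verify against each original: 11007 mod 8 = 7, 11007 mod 9 = 0, 11007 mod 5 = 2, 11007 mod 19 = 6, 11007 mod 11 = 7.

x ≡ 11007 (mod 75240).


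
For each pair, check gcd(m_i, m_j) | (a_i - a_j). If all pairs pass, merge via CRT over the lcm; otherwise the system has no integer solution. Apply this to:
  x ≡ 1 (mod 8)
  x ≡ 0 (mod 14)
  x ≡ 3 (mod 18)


Moduli 8, 14, 18 are not pairwise coprime, so CRT works modulo lcm(m_i) when all pairwise compatibility conditions hold.
Pairwise compatibility: gcd(m_i, m_j) must divide a_i - a_j for every pair.
Merge one congruence at a time:
  Start: x ≡ 1 (mod 8).
  Combine with x ≡ 0 (mod 14): gcd(8, 14) = 2, and 0 - 1 = -1 is NOT divisible by 2.
    ⇒ system is inconsistent (no integer solution).

No solution (the system is inconsistent).


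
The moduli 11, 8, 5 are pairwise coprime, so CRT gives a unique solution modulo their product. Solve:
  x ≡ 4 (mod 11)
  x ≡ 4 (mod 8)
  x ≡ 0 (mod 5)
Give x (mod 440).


Moduli 11, 8, 5 are pairwise coprime; by CRT there is a unique solution modulo M = 11 · 8 · 5 = 440.
Solve pairwise, accumulating the modulus:
  Start with x ≡ 4 (mod 11).
  Combine with x ≡ 4 (mod 8): since gcd(11, 8) = 1, we get a unique residue mod 88.
    Write x = 4 + 11·t and substitute into x ≡ 4 (mod 8): 11·t ≡ 4 − 4 = 0 (mod 8).
    Reduce coefficients mod 8: 3·t ≡ 0 (mod 8).
    The inverse of 3 mod 8 is 3 (since 3·3 = 9 = 1·8 + 1), so t ≡ 3·0 = 0 ≡ 0 (mod 8).
    Then x = 4 + 11·0 = 4, valid modulo lcm(11, 8) = 88: x ≡ 4 (mod 88).
  Combine with x ≡ 0 (mod 5): since gcd(88, 5) = 1, we get a unique residue mod 440.
    Write x = 4 + 88·t and substitute into x ≡ 0 (mod 5): 88·t ≡ 0 − 4 = -4 (mod 5).
    Reduce coefficients mod 5: 3·t ≡ 1 (mod 5).
    The inverse of 3 mod 5 is 2 (since 3·2 = 6 = 1·5 + 1), so t ≡ 2·1 = 2 ≡ 2 (mod 5).
    Then x = 4 + 88·2 = 180, valid modulo lcm(88, 5) = 440: x ≡ 180 (mod 440).
Verify: 180 mod 11 = 4 ✓, 180 mod 8 = 4 ✓, 180 mod 5 = 0 ✓.

x ≡ 180 (mod 440).


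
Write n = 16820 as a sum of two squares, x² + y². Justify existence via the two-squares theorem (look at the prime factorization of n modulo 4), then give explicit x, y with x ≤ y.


Step 1: Factor n = 16820 = 2^2 · 5 · 29^2.
Step 2: Check the mod-4 condition on each prime factor: 2 = 2 (special); 5 ≡ 1 (mod 4), exponent 1; 29 ≡ 1 (mod 4), exponent 2.
All primes ≡ 3 (mod 4) appear to even exponent (or don't appear), so by the two-squares theorem n IS expressible as a sum of two squares.
Step 3: Build a representation. Group n = k² · m with k = 2 and m = 5 · 29 · 29 = 4205 (a product of primes ≡ 1 (mod 4)); a representation of m scales to one of n via (k·x)² + (k·y)² = k²(x² + y²). Each prime p ≡ 1 (mod 4) is itself a sum of two squares; find a² by testing p − a² for a perfect square:
  5: 5 − 1² = 4 = 2² ⇒ 5 = 1² + 2².
  29: 29 − 1² = 28, 29 − 2² = 25 = 5² ⇒ 29 = 2² + 5².
  Combine using the Brahmagupta–Fibonacci identity (a² + b²)(c² + d²) = (ac − bd)² + (ad + bc)² = (ac + bd)² + (ad − bc)²:
  5 · 29 = 145: from (1² + 2²)(2² + 5²), take (1·2 − 2·5, 1·5 + 2·2) = (2 − 10, 5 + 4) = (-8, 9); dropping signs (only squares matter) gives (8, 9); check 8² + 9² = 64 + 81 = 145 ✓.
  145 · 29 = 4205: from (8² + 9²)(2² + 5²), take (8·2 − 9·5, 8·5 + 9·2) = (16 − 45, 40 + 18) = (-29, 58); dropping signs (only squares matter) gives (29, 58); check 29² + 58² = 841 + 3364 = 4205 ✓.
  Scale by k = 2: (2·29, 2·58) = (58, 116).
Step 4: Order so x ≤ y and verify: 58² + 116² = 3364 + 13456 = 16820 = n. ✓

n = 16820 = 58² + 116² (one valid representation with x ≤ y).


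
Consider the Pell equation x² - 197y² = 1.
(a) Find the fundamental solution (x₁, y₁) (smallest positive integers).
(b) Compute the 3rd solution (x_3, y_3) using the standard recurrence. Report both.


Step 1: Find the fundamental solution (x₁, y₁) of x² - 197y² = 1.
  Expand √197 as a continued fraction. a₀ = ⌊√197⌋ = 14; iterate m_{k+1} = d_k·a_k − m_k, d_{k+1} = (197 − m_{k+1}²)/d_k, a_{k+1} = ⌊(a₀ + m_{k+1})/d_{k+1}⌋ (starting m₀ = 0, d₀ = 1), with convergents p_k = a_k·p_{k-1} + p_{k-2}, q_k = a_k·q_{k-1} + q_{k-2} (p₋₁ = 1, q₋₁ = 0):
  k = 0: a₀ = 14; p₀/q₀ = 14/1; p₀² − 197·q₀² = 196 − 197 = -1.
  k = 1: m = 14, d = 1, a = ⌊(14 + 14)/1⌋ = 28; p/q = (28·14 + 1)/(28·1 + 0) = 393/28; p² − 197·q² = 154449 − 154448 = 1.
  The first convergent with p² − 197·q² = 1 gives the fundamental solution (x₁, y₁) = (393, 28).
Step 2: Apply the recurrence (x_{n+1}, y_{n+1}) = (x₁x_n + 197y₁y_n, x₁y_n + y₁x_n) repeatedly.
  From (x_1, y_1) = (393, 28): x_2 = 393·393 + 197·28·28 = 308897; y_2 = 393·28 + 28·393 = 22008.
  From (x_2, y_2) = (308897, 22008): x_3 = 393·308897 + 197·28·22008 = 242792649; y_3 = 393·22008 + 28·308897 = 17298260.
Step 3: Verify x_3² - 197·y_3² = 58948270408437201 - 58948270408437200 = 1 (should be 1). ✓

(x_1, y_1) = (393, 28); (x_3, y_3) = (242792649, 17298260).


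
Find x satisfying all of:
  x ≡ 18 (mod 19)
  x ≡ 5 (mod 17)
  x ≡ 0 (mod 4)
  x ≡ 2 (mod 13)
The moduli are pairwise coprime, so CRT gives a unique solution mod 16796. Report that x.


Product of moduli M = 19 · 17 · 4 · 13 = 16796.
Merge one congruence at a time:
  Start: x ≡ 18 (mod 19).
  Combine with x ≡ 5 (mod 17); new modulus lcm = 323.
    Write x = 18 + 19·t and substitute into x ≡ 5 (mod 17): 19·t ≡ 5 − 18 = -13 (mod 17).
    Reduce coefficients mod 17: 2·t ≡ 4 (mod 17).
    The inverse of 2 mod 17 is 9 (since 2·9 = 18 = 1·17 + 1), so t ≡ 9·4 = 36 ≡ 2 (mod 17).
    Then x = 18 + 19·2 = 56, valid modulo lcm(19, 17) = 323: x ≡ 56 (mod 323).
  Combine with x ≡ 0 (mod 4); new modulus lcm = 1292.
    Write x = 56 + 323·t and substitute into x ≡ 0 (mod 4): 323·t ≡ 0 − 56 = -56 (mod 4).
    Reduce coefficients mod 4: 3·t ≡ 0 (mod 4).
    The inverse of 3 mod 4 is 3 (since 3·3 = 9 = 2·4 + 1), so t ≡ 3·0 = 0 ≡ 0 (mod 4).
    Then x = 56 + 323·0 = 56, valid modulo lcm(323, 4) = 1292: x ≡ 56 (mod 1292).
  Combine with x ≡ 2 (mod 13); new modulus lcm = 16796.
    Write x = 56 + 1292·t and substitute into x ≡ 2 (mod 13): 1292·t ≡ 2 − 56 = -54 (mod 13).
    Reduce coefficients mod 13: 5·t ≡ 11 (mod 13).
    The inverse of 5 mod 13 is 8 (since 5·8 = 40 = 3·13 + 1), so t ≡ 8·11 = 88 ≡ 10 (mod 13).
    Then x = 56 + 1292·10 = 12976, valid modulo lcm(1292, 13) = 16796: x ≡ 12976 (mod 16796).
Verify against each original: 12976 mod 19 = 18, 12976 mod 17 = 5, 12976 mod 4 = 0, 12976 mod 13 = 2.

x ≡ 12976 (mod 16796).


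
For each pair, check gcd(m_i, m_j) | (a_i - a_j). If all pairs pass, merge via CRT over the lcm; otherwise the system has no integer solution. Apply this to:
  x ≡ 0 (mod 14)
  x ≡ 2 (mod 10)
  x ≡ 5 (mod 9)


Moduli 14, 10, 9 are not pairwise coprime, so CRT works modulo lcm(m_i) when all pairwise compatibility conditions hold.
Pairwise compatibility: gcd(m_i, m_j) must divide a_i - a_j for every pair.
Merge one congruence at a time:
  Start: x ≡ 0 (mod 14).
  Combine with x ≡ 2 (mod 10): gcd(14, 10) = 2; 2 - 0 = 2, which IS divisible by 2, so compatible.
    Write x = 0 + 14·t and substitute into x ≡ 2 (mod 10): 14·t ≡ 2 − 0 = 2 (mod 10).
    Divide the congruence (and modulus) by g = 2: 7·t ≡ 1 (mod 5).
    Reduce coefficients mod 5: 2·t ≡ 1 (mod 5).
    The inverse of 2 mod 5 is 3 (since 2·3 = 6 = 1·5 + 1), so t ≡ 3·1 = 3 ≡ 3 (mod 5).
    Then x = 0 + 14·3 = 42, valid modulo lcm(14, 10) = 70: x ≡ 42 (mod 70).
  Combine with x ≡ 5 (mod 9): gcd(70, 9) = 1; 5 - 42 = -37, which IS divisible by 1, so compatible.
    Write x = 42 + 70·t and substitute into x ≡ 5 (mod 9): 70·t ≡ 5 − 42 = -37 (mod 9).
    Reduce coefficients mod 9: 7·t ≡ 8 (mod 9).
    The inverse of 7 mod 9 is 4 (since 7·4 = 28 = 3·9 + 1), so t ≡ 4·8 = 32 ≡ 5 (mod 9).
    Then x = 42 + 70·5 = 392, valid modulo lcm(70, 9) = 630: x ≡ 392 (mod 630).
Verify: 392 mod 14 = 0, 392 mod 10 = 2, 392 mod 9 = 5.

x ≡ 392 (mod 630).


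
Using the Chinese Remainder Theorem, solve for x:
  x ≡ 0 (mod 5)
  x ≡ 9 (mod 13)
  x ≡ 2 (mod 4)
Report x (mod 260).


Moduli 5, 13, 4 are pairwise coprime; by CRT there is a unique solution modulo M = 5 · 13 · 4 = 260.
Solve pairwise, accumulating the modulus:
  Start with x ≡ 0 (mod 5).
  Combine with x ≡ 9 (mod 13): since gcd(5, 13) = 1, we get a unique residue mod 65.
    Write x = 0 + 5·t and substitute into x ≡ 9 (mod 13): 5·t ≡ 9 − 0 = 9 (mod 13).
    The inverse of 5 mod 13 is 8 (since 5·8 = 40 = 3·13 + 1), so t ≡ 8·9 = 72 ≡ 7 (mod 13).
    Then x = 0 + 5·7 = 35, valid modulo lcm(5, 13) = 65: x ≡ 35 (mod 65).
  Combine with x ≡ 2 (mod 4): since gcd(65, 4) = 1, we get a unique residue mod 260.
    Write x = 35 + 65·t and substitute into x ≡ 2 (mod 4): 65·t ≡ 2 − 35 = -33 (mod 4).
    Reduce coefficients mod 4: 1·t ≡ 3 (mod 4).
    So t ≡ 3 (mod 4).
    Then x = 35 + 65·3 = 230, valid modulo lcm(65, 4) = 260: x ≡ 230 (mod 260).
Verify: 230 mod 5 = 0 ✓, 230 mod 13 = 9 ✓, 230 mod 4 = 2 ✓.

x ≡ 230 (mod 260).


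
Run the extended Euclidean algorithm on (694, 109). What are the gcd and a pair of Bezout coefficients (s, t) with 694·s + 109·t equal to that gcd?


Euclidean algorithm on (694, 109) — divide until remainder is 0:
  694 = 6 · 109 + 40
  109 = 2 · 40 + 29
  40 = 1 · 29 + 11
  29 = 2 · 11 + 7
  11 = 1 · 7 + 4
  7 = 1 · 4 + 3
  4 = 1 · 3 + 1
  3 = 3 · 1 + 0
gcd(694, 109) = 1.
Track Bezout coefficients alongside the remainders: start with r₀ = 694 = a·1 + b·0 (s = 1, t = 0) and r₁ = 109 = a·0 + b·1 (s = 0, t = 1); each new remainder r_{k+1} = r_{k-1} − q_k·r_k inherits s_{k+1} = s_{k-1} − q_k·s_k, t_{k+1} = t_{k-1} − q_k·t_k, so r_k = a·s_k + b·t_k at every step:
  q = 6: r = 40, s = 1 − 6·0 = 1, t = 0 − 6·1 = -6  (check: 694·1 + 109·(-6) = 40)
  q = 2: r = 29, s = 0 − 2·1 = -2, t = 1 − 2·(-6) = 13  (check: 694·(-2) + 109·13 = 29)
  q = 1: r = 11, s = 1 − 1·(-2) = 3, t = -6 − 1·13 = -19  (check: 694·3 + 109·(-19) = 11)
  q = 2: r = 7, s = -2 − 2·3 = -8, t = 13 − 2·(-19) = 51  (check: 694·(-8) + 109·51 = 7)
  q = 1: r = 4, s = 3 − 1·(-8) = 11, t = -19 − 1·51 = -70  (check: 694·11 + 109·(-70) = 4)
  q = 1: r = 3, s = -8 − 1·11 = -19, t = 51 − 1·(-70) = 121  (check: 694·(-19) + 109·121 = 3)
  q = 1: r = 1, s = 11 − 1·(-19) = 30, t = -70 − 1·121 = -191  (check: 694·30 + 109·(-191) = 1)
The row with r = 1 (the gcd) gives the Bezout coefficients s = 30, t = -191.
Result: 694 · (30) + 109 · (-191) = 1.

gcd(694, 109) = 1; s = 30, t = -191 (check: 694·30 + 109·(-191) = 1).


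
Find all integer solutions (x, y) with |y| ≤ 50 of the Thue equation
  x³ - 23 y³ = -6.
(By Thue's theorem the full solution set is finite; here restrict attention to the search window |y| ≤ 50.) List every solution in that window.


The equation is x³ - 23y³ = -6. For fixed y, x³ = 23·y³ − 6, so a solution requires the RHS to be a perfect cube.
Strategy: iterate y from -50 to 50, compute RHS = 23·y³ − 6, and check whether it is a (positive or negative) perfect cube.
Check small values of y:
  y = 0: RHS = -6 is not a perfect cube.
  y = 1: RHS = 17 is not a perfect cube.
  y = -1: RHS = -29 is not a perfect cube.
  y = 2: RHS = 178 is not a perfect cube.
  y = -2: RHS = -190 is not a perfect cube.
  y = 3: RHS = 615 is not a perfect cube.
  y = -3: RHS = -627 is not a perfect cube.
Continuing the search up to |y| = 50 finds no solutions either.
No (x, y) in the scanned range satisfies the equation.

No integer solutions with |y| ≤ 50.


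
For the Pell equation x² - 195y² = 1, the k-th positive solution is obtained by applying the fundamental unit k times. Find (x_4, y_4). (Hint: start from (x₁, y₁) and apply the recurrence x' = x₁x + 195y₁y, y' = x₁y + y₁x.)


Step 1: Find the fundamental solution (x₁, y₁) of x² - 195y² = 1.
  Expand √195 as a continued fraction. a₀ = ⌊√195⌋ = 13; iterate m_{k+1} = d_k·a_k − m_k, d_{k+1} = (195 − m_{k+1}²)/d_k, a_{k+1} = ⌊(a₀ + m_{k+1})/d_{k+1}⌋ (starting m₀ = 0, d₀ = 1), with convergents p_k = a_k·p_{k-1} + p_{k-2}, q_k = a_k·q_{k-1} + q_{k-2} (p₋₁ = 1, q₋₁ = 0):
  k = 0: a₀ = 13; p₀/q₀ = 13/1; p₀² − 195·q₀² = 169 − 195 = -26.
  k = 1: m = 13, d = 26, a = ⌊(13 + 13)/26⌋ = 1; p/q = (1·13 + 1)/(1·1 + 0) = 14/1; p² − 195·q² = 196 − 195 = 1.
  The first convergent with p² − 195·q² = 1 gives the fundamental solution (x₁, y₁) = (14, 1).
Step 2: Apply the recurrence (x_{n+1}, y_{n+1}) = (x₁x_n + 195y₁y_n, x₁y_n + y₁x_n) repeatedly.
  From (x_1, y_1) = (14, 1): x_2 = 14·14 + 195·1·1 = 391; y_2 = 14·1 + 1·14 = 28.
  From (x_2, y_2) = (391, 28): x_3 = 14·391 + 195·1·28 = 10934; y_3 = 14·28 + 1·391 = 783.
  From (x_3, y_3) = (10934, 783): x_4 = 14·10934 + 195·1·783 = 305761; y_4 = 14·783 + 1·10934 = 21896.
Step 3: Verify x_4² - 195·y_4² = 93489789121 - 93489789120 = 1 (should be 1). ✓

(x_1, y_1) = (14, 1); (x_4, y_4) = (305761, 21896).


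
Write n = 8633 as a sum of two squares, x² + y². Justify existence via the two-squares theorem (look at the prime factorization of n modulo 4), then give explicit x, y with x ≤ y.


Step 1: Factor n = 8633 = 89 · 97.
Step 2: Check the mod-4 condition on each prime factor: 89 ≡ 1 (mod 4), exponent 1; 97 ≡ 1 (mod 4), exponent 1.
All primes ≡ 3 (mod 4) appear to even exponent (or don't appear), so by the two-squares theorem n IS expressible as a sum of two squares.
Step 3: Build a representation. Here n = 89 · 97 is a product of primes ≡ 1 (mod 4). Each prime p ≡ 1 (mod 4) is itself a sum of two squares; find a² by testing p − a² for a perfect square:
  89: 89 − 1² = 88, 89 − 2² = 85, 89 − 3² = 80, 89 − 4² = 73, 89 − 5² = 64 = 8² ⇒ 89 = 5² + 8².
  97: 97 − 1² = 96, 97 − 2² = 93, 97 − 3² = 88, 97 − 4² = 81 = 9² ⇒ 97 = 4² + 9².
  Combine using the Brahmagupta–Fibonacci identity (a² + b²)(c² + d²) = (ac − bd)² + (ad + bc)² = (ac + bd)² + (ad − bc)²:
  89 · 97 = 8633: from (5² + 8²)(4² + 9²), take (5·4 − 8·9, 5·9 + 8·4) = (20 − 72, 45 + 32) = (-52, 77); dropping signs (only squares matter) gives (52, 77); check 52² + 77² = 2704 + 5929 = 8633 ✓.
Step 4: Order so x ≤ y and verify: 52² + 77² = 2704 + 5929 = 8633 = n. ✓

n = 8633 = 52² + 77² (one valid representation with x ≤ y).
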